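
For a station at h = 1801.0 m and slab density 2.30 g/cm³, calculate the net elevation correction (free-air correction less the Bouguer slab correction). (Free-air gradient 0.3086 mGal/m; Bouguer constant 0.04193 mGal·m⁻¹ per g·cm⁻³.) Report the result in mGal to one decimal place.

Combined gradient = 0.3086 − 0.04193 × 2.30 = 0.2121610 mGal/m
Combined elevation correction = 0.2121610 × 1801.0 = 382.1 mGal

382.1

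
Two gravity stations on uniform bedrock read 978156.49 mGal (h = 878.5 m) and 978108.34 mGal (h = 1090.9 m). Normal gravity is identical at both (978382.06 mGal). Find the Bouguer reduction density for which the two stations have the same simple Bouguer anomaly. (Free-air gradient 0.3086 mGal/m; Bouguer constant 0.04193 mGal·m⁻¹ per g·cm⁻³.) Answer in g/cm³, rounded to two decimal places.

1.95

Δg_obs = 978108.34 − 978156.49 = -48.15 mGal over Δh = 1090.9 − 878.5 = 212.4 m
Equal Bouguer anomalies ⇒ Δg_obs + (0.3086 − 0.04193ρ)·Δh = 0
0.3086 − 0.04193ρ = −Δg_obs/Δh = 0.22669
ρ = (0.3086 − 0.22669) / 0.04193 = 1.95 g/cm³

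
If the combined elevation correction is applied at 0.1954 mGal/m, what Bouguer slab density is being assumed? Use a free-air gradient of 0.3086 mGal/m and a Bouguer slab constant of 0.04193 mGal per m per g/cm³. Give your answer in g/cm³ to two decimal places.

2.70

0.1954 = 0.3086 − 0.04193 × ρ
ρ = (0.3086 − 0.1954) / 0.04193 = 2.70 g/cm³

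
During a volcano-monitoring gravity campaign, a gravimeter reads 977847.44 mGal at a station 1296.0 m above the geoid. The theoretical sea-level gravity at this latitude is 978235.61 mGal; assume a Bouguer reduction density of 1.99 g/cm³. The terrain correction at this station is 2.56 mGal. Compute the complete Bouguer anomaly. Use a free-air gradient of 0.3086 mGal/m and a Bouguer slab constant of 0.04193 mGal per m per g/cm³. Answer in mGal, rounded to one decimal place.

Free-air correction = 0.3086 × 1296.0 = 399.95 mGal
Free-air anomaly = 977847.44 − 978235.61 + (399.95) = 11.78 mGal
Bouguer slab correction = 0.04193 × 1.99 × 1296.0 = 108.14 mGal
Simple Bouguer anomaly = 11.78 − (108.14) = -96.36 mGal
Complete Bouguer anomaly = -96.36 + 2.56 = -93.80 mGal

-93.8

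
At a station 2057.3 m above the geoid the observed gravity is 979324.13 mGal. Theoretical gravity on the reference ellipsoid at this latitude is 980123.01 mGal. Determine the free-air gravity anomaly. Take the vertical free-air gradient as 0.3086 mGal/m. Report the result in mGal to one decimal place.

-164.0

Free-air correction = 0.3086 × 2057.3 = 634.88 mGal
Free-air anomaly = 979324.13 − 980123.01 + (634.88) = -164.00 mGal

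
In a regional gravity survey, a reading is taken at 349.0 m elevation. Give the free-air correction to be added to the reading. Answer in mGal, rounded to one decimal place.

Free-air correction = 0.3086 × 349.0 = 107.7 mGal

107.7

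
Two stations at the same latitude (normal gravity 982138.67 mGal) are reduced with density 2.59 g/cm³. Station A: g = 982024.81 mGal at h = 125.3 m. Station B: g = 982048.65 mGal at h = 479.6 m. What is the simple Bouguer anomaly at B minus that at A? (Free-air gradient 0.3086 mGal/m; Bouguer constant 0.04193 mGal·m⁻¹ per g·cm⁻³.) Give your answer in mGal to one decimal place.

Δg_SB(A) = 982024.81 − 982138.67 + 0.3086×125.3 − 0.04193×2.59×125.3 = -88.80 mGal
Δg_SB(B) = 982048.65 − 982138.67 + 0.3086×479.6 − 0.04193×2.59×479.6 = 5.90 mGal
Difference = 5.90 − (-88.80) = 94.70 mGal

94.7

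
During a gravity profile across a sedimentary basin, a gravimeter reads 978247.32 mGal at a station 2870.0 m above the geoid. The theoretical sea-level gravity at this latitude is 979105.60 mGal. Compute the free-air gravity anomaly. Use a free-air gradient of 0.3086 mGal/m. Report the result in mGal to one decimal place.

Free-air correction = 0.3086 × 2870.0 = 885.68 mGal
Free-air anomaly = 978247.32 − 979105.60 + (885.68) = 27.40 mGal

27.4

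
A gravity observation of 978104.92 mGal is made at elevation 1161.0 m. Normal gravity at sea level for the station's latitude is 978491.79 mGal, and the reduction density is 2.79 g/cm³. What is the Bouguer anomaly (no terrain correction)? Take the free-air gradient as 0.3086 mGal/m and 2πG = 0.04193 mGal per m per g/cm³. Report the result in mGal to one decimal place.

-164.4

Free-air correction = 0.3086 × 1161.0 = 358.28 mGal
Free-air anomaly = 978104.92 − 978491.79 + (358.28) = -28.59 mGal
Bouguer slab correction = 0.04193 × 2.79 × 1161.0 = 135.82 mGal
Simple Bouguer anomaly = -28.59 − (135.82) = -164.41 mGal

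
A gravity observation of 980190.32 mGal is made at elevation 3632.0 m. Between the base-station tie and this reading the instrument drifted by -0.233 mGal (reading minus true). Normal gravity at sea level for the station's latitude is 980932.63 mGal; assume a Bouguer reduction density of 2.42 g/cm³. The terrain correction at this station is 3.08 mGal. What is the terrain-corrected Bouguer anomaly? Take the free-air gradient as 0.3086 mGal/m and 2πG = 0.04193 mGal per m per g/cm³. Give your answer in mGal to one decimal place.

13.3

Drift-corrected reading = 980190.32 − (-0.233) = 980190.553 mGal
Free-air correction = 0.3086 × 3632.0 = 1120.84 mGal
Free-air anomaly = 980190.553 − 980932.63 + (1120.84) = 378.763 mGal
Bouguer slab correction = 0.04193 × 2.42 × 3632.0 = 368.54 mGal
Simple Bouguer anomaly = 378.763 − (368.54) = 10.223 mGal
Complete Bouguer anomaly = 10.223 + 3.08 = 13.303 mGal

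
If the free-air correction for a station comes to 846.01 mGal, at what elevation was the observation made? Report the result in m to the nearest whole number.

h = 846.01 / 0.3086 = 2741.45 m

2741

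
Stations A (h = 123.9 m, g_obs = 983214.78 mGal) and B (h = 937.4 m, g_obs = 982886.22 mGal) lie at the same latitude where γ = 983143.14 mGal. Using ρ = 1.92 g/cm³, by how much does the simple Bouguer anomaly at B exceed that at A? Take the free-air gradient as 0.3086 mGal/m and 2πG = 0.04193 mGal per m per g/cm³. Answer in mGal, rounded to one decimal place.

-143.0

Δg_SB(A) = 983214.78 − 983143.14 + 0.3086×123.9 − 0.04193×1.92×123.9 = 99.90 mGal
Δg_SB(B) = 982886.22 − 983143.14 + 0.3086×937.4 − 0.04193×1.92×937.4 = -43.10 mGal
Difference = -43.10 − (99.90) = -143.00 mGal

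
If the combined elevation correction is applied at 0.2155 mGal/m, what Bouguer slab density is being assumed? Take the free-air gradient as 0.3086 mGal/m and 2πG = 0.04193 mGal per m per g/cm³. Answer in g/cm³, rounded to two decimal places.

2.22

0.2155 = 0.3086 − 0.04193 × ρ
ρ = (0.3086 − 0.2155) / 0.04193 = 2.22 g/cm³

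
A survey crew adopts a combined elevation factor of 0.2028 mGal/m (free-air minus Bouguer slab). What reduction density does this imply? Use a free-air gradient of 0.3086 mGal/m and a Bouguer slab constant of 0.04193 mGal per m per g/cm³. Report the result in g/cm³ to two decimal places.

2.52

0.2028 = 0.3086 − 0.04193 × ρ
ρ = (0.3086 − 0.2028) / 0.04193 = 2.52 g/cm³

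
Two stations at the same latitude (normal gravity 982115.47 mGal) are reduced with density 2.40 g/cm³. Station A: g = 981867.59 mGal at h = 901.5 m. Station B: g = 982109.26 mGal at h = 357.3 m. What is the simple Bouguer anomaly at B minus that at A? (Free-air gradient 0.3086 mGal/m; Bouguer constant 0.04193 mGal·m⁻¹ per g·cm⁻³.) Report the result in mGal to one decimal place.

128.5

Δg_SB(A) = 981867.59 − 982115.47 + 0.3086×901.5 − 0.04193×2.40×901.5 = -60.40 mGal
Δg_SB(B) = 982109.26 − 982115.47 + 0.3086×357.3 − 0.04193×2.40×357.3 = 68.10 mGal
Difference = 68.10 − (-60.40) = 128.50 mGal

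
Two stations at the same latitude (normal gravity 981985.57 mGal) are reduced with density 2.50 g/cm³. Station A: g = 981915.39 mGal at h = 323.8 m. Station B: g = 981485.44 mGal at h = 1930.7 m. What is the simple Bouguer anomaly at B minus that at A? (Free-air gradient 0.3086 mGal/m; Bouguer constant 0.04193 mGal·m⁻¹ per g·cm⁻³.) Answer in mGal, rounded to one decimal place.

-102.5

Δg_SB(A) = 981915.39 − 981985.57 + 0.3086×323.8 − 0.04193×2.50×323.8 = -4.20 mGal
Δg_SB(B) = 981485.44 − 981985.57 + 0.3086×1930.7 − 0.04193×2.50×1930.7 = -106.70 mGal
Difference = -106.70 − (-4.20) = -102.50 mGal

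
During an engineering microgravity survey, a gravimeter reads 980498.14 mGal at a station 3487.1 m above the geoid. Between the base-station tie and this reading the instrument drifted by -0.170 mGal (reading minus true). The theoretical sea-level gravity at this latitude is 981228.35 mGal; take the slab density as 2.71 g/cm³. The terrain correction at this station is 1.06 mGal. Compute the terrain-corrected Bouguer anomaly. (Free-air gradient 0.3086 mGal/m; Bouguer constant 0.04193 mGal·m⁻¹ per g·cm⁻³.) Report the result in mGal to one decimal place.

Drift-corrected reading = 980498.14 − (-0.170) = 980498.310 mGal
Free-air correction = 0.3086 × 3487.1 = 1076.12 mGal
Free-air anomaly = 980498.310 − 981228.35 + (1076.12) = 346.080 mGal
Bouguer slab correction = 0.04193 × 2.71 × 3487.1 = 396.24 mGal
Simple Bouguer anomaly = 346.080 − (396.24) = -50.160 mGal
Complete Bouguer anomaly = -50.160 + 1.06 = -49.100 mGal

-49.1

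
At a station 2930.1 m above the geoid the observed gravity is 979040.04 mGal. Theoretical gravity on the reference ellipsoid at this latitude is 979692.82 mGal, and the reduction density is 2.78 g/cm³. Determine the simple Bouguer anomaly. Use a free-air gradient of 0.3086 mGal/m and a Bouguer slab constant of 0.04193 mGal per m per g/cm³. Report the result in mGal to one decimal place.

Free-air correction = 0.3086 × 2930.1 = 904.23 mGal
Free-air anomaly = 979040.04 − 979692.82 + (904.23) = 251.45 mGal
Bouguer slab correction = 0.04193 × 2.78 × 2930.1 = 341.55 mGal
Simple Bouguer anomaly = 251.45 − (341.55) = -90.10 mGal

-90.1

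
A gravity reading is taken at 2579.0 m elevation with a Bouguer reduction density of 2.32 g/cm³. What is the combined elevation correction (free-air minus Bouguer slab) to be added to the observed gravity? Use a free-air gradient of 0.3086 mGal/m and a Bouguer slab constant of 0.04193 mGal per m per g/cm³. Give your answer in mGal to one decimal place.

545.0

Combined gradient = 0.3086 − 0.04193 × 2.32 = 0.2113224 mGal/m
Combined elevation correction = 0.2113224 × 2579.0 = 545.0 mGal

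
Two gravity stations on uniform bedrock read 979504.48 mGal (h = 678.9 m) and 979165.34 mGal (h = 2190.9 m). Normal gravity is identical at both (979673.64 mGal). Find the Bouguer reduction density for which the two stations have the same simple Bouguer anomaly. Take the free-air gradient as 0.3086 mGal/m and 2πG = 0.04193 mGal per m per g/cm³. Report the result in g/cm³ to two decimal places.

2.01

Δg_obs = 979165.34 − 979504.48 = -339.14 mGal over Δh = 2190.9 − 678.9 = 1512.0 m
Equal Bouguer anomalies ⇒ Δg_obs + (0.3086 − 0.04193ρ)·Δh = 0
0.3086 − 0.04193ρ = −Δg_obs/Δh = 0.22430
ρ = (0.3086 − 0.22430) / 0.04193 = 2.01 g/cm³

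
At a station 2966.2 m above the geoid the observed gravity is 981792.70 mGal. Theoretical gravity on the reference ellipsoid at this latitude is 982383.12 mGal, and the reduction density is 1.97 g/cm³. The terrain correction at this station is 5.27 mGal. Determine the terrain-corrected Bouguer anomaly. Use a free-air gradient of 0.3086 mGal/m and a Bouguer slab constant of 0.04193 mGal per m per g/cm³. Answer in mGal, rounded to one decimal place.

Free-air correction = 0.3086 × 2966.2 = 915.37 mGal
Free-air anomaly = 981792.70 − 982383.12 + (915.37) = 324.95 mGal
Bouguer slab correction = 0.04193 × 1.97 × 2966.2 = 245.01 mGal
Simple Bouguer anomaly = 324.95 − (245.01) = 79.94 mGal
Complete Bouguer anomaly = 79.94 + 5.27 = 85.21 mGal

85.2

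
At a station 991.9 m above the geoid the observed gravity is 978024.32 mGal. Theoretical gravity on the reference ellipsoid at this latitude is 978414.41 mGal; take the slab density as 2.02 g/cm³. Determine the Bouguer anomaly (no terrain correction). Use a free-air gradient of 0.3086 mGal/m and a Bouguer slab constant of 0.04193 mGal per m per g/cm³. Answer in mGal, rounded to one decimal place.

Free-air correction = 0.3086 × 991.9 = 306.10 mGal
Free-air anomaly = 978024.32 − 978414.41 + (306.10) = -83.99 mGal
Bouguer slab correction = 0.04193 × 2.02 × 991.9 = 84.01 mGal
Simple Bouguer anomaly = -83.99 − (84.01) = -168.00 mGal

-168.0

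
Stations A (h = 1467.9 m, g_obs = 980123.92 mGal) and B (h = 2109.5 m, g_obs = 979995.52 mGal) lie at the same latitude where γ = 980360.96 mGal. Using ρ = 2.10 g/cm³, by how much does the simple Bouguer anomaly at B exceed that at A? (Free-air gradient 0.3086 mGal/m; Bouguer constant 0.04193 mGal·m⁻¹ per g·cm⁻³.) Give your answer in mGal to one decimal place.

Δg_SB(A) = 980123.92 − 980360.96 + 0.3086×1467.9 − 0.04193×2.10×1467.9 = 86.70 mGal
Δg_SB(B) = 979995.52 − 980360.96 + 0.3086×2109.5 − 0.04193×2.10×2109.5 = 99.80 mGal
Difference = 99.80 − (86.70) = 13.10 mGal

13.1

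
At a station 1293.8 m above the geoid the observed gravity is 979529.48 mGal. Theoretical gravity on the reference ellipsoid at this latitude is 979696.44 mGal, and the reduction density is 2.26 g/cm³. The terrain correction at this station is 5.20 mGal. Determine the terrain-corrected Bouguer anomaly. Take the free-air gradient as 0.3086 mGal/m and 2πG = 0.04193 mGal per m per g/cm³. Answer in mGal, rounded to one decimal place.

Free-air correction = 0.3086 × 1293.8 = 399.27 mGal
Free-air anomaly = 979529.48 − 979696.44 + (399.27) = 232.31 mGal
Bouguer slab correction = 0.04193 × 2.26 × 1293.8 = 122.60 mGal
Simple Bouguer anomaly = 232.31 − (122.60) = 109.71 mGal
Complete Bouguer anomaly = 109.71 + 5.20 = 114.91 mGal

114.9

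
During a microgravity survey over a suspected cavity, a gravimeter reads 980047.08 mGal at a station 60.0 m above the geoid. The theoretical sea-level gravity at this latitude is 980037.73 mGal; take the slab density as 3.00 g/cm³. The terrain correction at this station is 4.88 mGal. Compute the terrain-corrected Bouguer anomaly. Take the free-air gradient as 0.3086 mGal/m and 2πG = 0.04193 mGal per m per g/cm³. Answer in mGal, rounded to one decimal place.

25.2

Free-air correction = 0.3086 × 60.0 = 18.52 mGal
Free-air anomaly = 980047.08 − 980037.73 + (18.52) = 27.87 mGal
Bouguer slab correction = 0.04193 × 3.00 × 60.0 = 7.55 mGal
Simple Bouguer anomaly = 27.87 − (7.55) = 20.32 mGal
Complete Bouguer anomaly = 20.32 + 4.88 = 25.20 mGal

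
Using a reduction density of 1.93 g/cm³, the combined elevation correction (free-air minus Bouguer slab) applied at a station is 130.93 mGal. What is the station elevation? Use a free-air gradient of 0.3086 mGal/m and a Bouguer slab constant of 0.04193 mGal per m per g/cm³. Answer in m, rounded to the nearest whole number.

575

Combined gradient = 0.3086 − 0.04193 × 1.93 = 0.2276751 mGal/m
h = 130.93 / 0.2276751 = 575.07 m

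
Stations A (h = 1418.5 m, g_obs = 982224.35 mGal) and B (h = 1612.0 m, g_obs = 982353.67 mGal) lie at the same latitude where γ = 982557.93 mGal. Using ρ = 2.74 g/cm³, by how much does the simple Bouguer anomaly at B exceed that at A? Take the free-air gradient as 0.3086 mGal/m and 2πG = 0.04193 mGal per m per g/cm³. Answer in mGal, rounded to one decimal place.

166.8

Δg_SB(A) = 982224.35 − 982557.93 + 0.3086×1418.5 − 0.04193×2.74×1418.5 = -58.80 mGal
Δg_SB(B) = 982353.67 − 982557.93 + 0.3086×1612.0 − 0.04193×2.74×1612.0 = 108.00 mGal
Difference = 108.00 − (-58.80) = 166.80 mGal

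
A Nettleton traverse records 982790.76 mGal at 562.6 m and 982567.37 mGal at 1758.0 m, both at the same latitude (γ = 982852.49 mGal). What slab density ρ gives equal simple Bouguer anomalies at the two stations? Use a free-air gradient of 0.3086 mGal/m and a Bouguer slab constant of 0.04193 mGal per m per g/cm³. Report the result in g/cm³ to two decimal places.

2.90

Δg_obs = 982567.37 − 982790.76 = -223.39 mGal over Δh = 1758.0 − 562.6 = 1195.4 m
Equal Bouguer anomalies ⇒ Δg_obs + (0.3086 − 0.04193ρ)·Δh = 0
0.3086 − 0.04193ρ = −Δg_obs/Δh = 0.18687
ρ = (0.3086 − 0.18687) / 0.04193 = 2.90 g/cm³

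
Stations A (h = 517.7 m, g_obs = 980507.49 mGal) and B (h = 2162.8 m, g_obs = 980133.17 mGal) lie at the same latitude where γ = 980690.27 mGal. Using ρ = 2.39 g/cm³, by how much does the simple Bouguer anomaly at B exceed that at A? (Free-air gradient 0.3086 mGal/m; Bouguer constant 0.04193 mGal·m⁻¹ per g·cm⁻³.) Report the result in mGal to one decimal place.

Δg_SB(A) = 980507.49 − 980690.27 + 0.3086×517.7 − 0.04193×2.39×517.7 = -74.90 mGal
Δg_SB(B) = 980133.17 − 980690.27 + 0.3086×2162.8 − 0.04193×2.39×2162.8 = -106.40 mGal
Difference = -106.40 − (-74.90) = -31.50 mGal

-31.5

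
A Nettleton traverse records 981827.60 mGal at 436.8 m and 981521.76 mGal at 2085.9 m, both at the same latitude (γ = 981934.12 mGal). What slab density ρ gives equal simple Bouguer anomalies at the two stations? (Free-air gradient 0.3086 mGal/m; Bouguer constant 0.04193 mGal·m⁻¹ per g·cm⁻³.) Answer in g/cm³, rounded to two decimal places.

Δg_obs = 981521.76 − 981827.60 = -305.84 mGal over Δh = 2085.9 − 436.8 = 1649.1 m
Equal Bouguer anomalies ⇒ Δg_obs + (0.3086 − 0.04193ρ)·Δh = 0
0.3086 − 0.04193ρ = −Δg_obs/Δh = 0.18546
ρ = (0.3086 − 0.18546) / 0.04193 = 2.94 g/cm³

2.94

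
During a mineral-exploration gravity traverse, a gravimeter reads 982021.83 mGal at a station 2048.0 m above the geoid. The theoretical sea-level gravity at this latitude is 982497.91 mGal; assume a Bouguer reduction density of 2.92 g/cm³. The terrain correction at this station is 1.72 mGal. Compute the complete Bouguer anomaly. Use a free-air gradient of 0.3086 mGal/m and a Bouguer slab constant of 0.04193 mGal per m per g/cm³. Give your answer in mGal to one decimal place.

-93.1

Free-air correction = 0.3086 × 2048.0 = 632.01 mGal
Free-air anomaly = 982021.83 − 982497.91 + (632.01) = 155.93 mGal
Bouguer slab correction = 0.04193 × 2.92 × 2048.0 = 250.75 mGal
Simple Bouguer anomaly = 155.93 − (250.75) = -94.82 mGal
Complete Bouguer anomaly = -94.82 + 1.72 = -93.10 mGal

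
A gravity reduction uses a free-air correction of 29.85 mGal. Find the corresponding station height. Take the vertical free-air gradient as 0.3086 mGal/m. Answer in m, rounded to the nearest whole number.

h = 29.85 / 0.3086 = 96.73 m

97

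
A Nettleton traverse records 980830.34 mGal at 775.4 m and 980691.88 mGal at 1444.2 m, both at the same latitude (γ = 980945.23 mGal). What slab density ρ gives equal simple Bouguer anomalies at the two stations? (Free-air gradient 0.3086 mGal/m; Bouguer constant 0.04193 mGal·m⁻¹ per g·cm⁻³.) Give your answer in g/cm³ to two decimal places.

Δg_obs = 980691.88 − 980830.34 = -138.46 mGal over Δh = 1444.2 − 775.4 = 668.8 m
Equal Bouguer anomalies ⇒ Δg_obs + (0.3086 − 0.04193ρ)·Δh = 0
0.3086 − 0.04193ρ = −Δg_obs/Δh = 0.20703
ρ = (0.3086 − 0.20703) / 0.04193 = 2.42 g/cm³

2.42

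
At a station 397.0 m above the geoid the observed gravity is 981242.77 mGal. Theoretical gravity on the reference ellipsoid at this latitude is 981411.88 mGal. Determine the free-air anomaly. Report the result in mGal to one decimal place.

-46.6

Free-air correction = 0.3086 × 397.0 = 122.51 mGal
Free-air anomaly = 981242.77 − 981411.88 + (122.51) = -46.60 mGal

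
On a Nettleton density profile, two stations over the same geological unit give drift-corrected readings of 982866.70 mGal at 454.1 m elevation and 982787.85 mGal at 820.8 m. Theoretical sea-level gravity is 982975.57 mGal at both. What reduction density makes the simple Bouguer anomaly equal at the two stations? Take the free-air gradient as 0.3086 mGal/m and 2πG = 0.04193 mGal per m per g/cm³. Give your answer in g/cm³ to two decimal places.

Δg_obs = 982787.85 − 982866.70 = -78.85 mGal over Δh = 820.8 − 454.1 = 366.7 m
Equal Bouguer anomalies ⇒ Δg_obs + (0.3086 − 0.04193ρ)·Δh = 0
0.3086 − 0.04193ρ = −Δg_obs/Δh = 0.21503
ρ = (0.3086 − 0.21503) / 0.04193 = 2.23 g/cm³

2.23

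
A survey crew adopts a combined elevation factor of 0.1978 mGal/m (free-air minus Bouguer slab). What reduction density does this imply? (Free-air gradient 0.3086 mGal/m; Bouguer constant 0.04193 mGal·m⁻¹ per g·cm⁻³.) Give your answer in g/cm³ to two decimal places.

2.64

0.1978 = 0.3086 − 0.04193 × ρ
ρ = (0.3086 − 0.1978) / 0.04193 = 2.64 g/cm³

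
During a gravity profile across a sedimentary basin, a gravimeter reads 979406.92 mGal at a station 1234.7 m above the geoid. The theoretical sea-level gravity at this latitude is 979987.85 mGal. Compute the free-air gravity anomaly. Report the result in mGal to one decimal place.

Free-air correction = 0.3086 × 1234.7 = 381.03 mGal
Free-air anomaly = 979406.92 − 979987.85 + (381.03) = -199.90 mGal

-199.9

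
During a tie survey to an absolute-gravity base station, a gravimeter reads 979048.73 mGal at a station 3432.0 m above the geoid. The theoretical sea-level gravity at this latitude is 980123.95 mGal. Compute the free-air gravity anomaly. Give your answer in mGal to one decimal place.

-16.1

Free-air correction = 0.3086 × 3432.0 = 1059.12 mGal
Free-air anomaly = 979048.73 − 980123.95 + (1059.12) = -16.10 mGal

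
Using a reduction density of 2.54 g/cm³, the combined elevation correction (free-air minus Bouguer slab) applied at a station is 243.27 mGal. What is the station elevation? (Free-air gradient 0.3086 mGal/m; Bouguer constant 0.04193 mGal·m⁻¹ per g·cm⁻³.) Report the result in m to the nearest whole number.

1204

Combined gradient = 0.3086 − 0.04193 × 2.54 = 0.2020978 mGal/m
h = 243.27 / 0.2020978 = 1203.72 m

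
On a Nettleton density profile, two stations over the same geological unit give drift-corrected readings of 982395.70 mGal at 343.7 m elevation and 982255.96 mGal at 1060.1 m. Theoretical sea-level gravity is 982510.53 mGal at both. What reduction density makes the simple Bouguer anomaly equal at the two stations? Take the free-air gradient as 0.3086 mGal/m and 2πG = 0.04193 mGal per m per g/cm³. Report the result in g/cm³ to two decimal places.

Δg_obs = 982255.96 − 982395.70 = -139.74 mGal over Δh = 1060.1 − 343.7 = 716.4 m
Equal Bouguer anomalies ⇒ Δg_obs + (0.3086 − 0.04193ρ)·Δh = 0
0.3086 − 0.04193ρ = −Δg_obs/Δh = 0.19506
ρ = (0.3086 − 0.19506) / 0.04193 = 2.71 g/cm³

2.71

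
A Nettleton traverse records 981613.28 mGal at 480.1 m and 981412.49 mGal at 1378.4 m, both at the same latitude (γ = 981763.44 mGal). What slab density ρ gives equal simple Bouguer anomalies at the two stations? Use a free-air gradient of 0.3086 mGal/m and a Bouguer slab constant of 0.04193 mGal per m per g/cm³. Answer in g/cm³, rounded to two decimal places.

2.03

Δg_obs = 981412.49 − 981613.28 = -200.79 mGal over Δh = 1378.4 − 480.1 = 898.3 m
Equal Bouguer anomalies ⇒ Δg_obs + (0.3086 − 0.04193ρ)·Δh = 0
0.3086 − 0.04193ρ = −Δg_obs/Δh = 0.22352
ρ = (0.3086 − 0.22352) / 0.04193 = 2.03 g/cm³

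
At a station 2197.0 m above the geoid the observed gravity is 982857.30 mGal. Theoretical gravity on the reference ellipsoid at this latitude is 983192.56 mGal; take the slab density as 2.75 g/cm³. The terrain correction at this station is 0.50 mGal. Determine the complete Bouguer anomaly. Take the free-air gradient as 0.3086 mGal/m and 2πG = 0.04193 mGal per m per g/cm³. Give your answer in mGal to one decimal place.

Free-air correction = 0.3086 × 2197.0 = 677.99 mGal
Free-air anomaly = 982857.30 − 983192.56 + (677.99) = 342.73 mGal
Bouguer slab correction = 0.04193 × 2.75 × 2197.0 = 253.33 mGal
Simple Bouguer anomaly = 342.73 − (253.33) = 89.40 mGal
Complete Bouguer anomaly = 89.40 + 0.50 = 89.90 mGal

89.9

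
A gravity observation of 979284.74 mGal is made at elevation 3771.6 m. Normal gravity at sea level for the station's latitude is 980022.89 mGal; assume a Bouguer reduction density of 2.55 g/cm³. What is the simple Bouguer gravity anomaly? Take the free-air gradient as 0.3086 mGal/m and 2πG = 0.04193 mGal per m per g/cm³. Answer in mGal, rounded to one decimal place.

22.5

Free-air correction = 0.3086 × 3771.6 = 1163.92 mGal
Free-air anomaly = 979284.74 − 980022.89 + (1163.92) = 425.77 mGal
Bouguer slab correction = 0.04193 × 2.55 × 3771.6 = 403.27 mGal
Simple Bouguer anomaly = 425.77 − (403.27) = 22.50 mGal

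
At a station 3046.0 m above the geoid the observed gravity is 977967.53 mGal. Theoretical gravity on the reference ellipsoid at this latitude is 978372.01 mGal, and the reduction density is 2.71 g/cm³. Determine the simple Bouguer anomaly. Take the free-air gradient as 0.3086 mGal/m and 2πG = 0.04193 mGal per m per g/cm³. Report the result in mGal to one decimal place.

Free-air correction = 0.3086 × 3046.0 = 940.00 mGal
Free-air anomaly = 977967.53 − 978372.01 + (940.00) = 535.52 mGal
Bouguer slab correction = 0.04193 × 2.71 × 3046.0 = 346.12 mGal
Simple Bouguer anomaly = 535.52 − (346.12) = 189.40 mGal

189.4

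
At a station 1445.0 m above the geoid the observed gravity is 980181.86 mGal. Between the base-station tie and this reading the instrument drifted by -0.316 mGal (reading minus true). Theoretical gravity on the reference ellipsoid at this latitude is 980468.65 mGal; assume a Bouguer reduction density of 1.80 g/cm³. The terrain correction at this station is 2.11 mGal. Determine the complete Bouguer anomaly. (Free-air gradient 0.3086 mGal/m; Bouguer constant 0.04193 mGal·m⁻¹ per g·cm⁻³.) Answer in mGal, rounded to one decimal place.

Drift-corrected reading = 980181.86 − (-0.316) = 980182.176 mGal
Free-air correction = 0.3086 × 1445.0 = 445.93 mGal
Free-air anomaly = 980182.176 − 980468.65 + (445.93) = 159.456 mGal
Bouguer slab correction = 0.04193 × 1.80 × 1445.0 = 109.06 mGal
Simple Bouguer anomaly = 159.456 − (109.06) = 50.396 mGal
Complete Bouguer anomaly = 50.396 + 2.11 = 52.506 mGal

52.5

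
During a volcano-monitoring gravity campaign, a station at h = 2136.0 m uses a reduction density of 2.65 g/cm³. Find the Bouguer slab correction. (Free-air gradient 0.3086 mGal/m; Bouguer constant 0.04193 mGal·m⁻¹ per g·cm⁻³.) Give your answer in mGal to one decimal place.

Bouguer slab correction = 0.04193 × 2.65 × 2136.0 = 237.3 mGal

237.3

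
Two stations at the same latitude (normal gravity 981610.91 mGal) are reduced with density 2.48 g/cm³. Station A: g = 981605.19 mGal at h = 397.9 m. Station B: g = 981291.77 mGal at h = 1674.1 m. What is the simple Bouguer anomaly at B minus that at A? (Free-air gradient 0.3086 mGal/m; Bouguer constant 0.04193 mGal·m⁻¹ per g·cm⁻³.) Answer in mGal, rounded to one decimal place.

-52.3

Δg_SB(A) = 981605.19 − 981610.91 + 0.3086×397.9 − 0.04193×2.48×397.9 = 75.70 mGal
Δg_SB(B) = 981291.77 − 981610.91 + 0.3086×1674.1 − 0.04193×2.48×1674.1 = 23.40 mGal
Difference = 23.40 − (75.70) = -52.30 mGal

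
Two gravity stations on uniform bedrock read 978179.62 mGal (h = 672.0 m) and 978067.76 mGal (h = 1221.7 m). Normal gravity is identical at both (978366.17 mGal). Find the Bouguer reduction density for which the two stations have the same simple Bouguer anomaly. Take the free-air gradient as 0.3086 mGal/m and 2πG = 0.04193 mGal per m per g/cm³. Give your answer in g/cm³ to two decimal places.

2.51

Δg_obs = 978067.76 − 978179.62 = -111.86 mGal over Δh = 1221.7 − 672.0 = 549.7 m
Equal Bouguer anomalies ⇒ Δg_obs + (0.3086 − 0.04193ρ)·Δh = 0
0.3086 − 0.04193ρ = −Δg_obs/Δh = 0.20349
ρ = (0.3086 − 0.20349) / 0.04193 = 2.51 g/cm³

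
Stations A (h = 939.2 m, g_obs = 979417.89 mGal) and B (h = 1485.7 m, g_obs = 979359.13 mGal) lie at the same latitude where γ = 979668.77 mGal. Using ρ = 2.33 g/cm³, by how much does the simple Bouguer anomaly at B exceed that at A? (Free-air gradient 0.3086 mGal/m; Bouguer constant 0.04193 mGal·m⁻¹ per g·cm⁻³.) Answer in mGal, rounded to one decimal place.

Δg_SB(A) = 979417.89 − 979668.77 + 0.3086×939.2 − 0.04193×2.33×939.2 = -52.80 mGal
Δg_SB(B) = 979359.13 − 979668.77 + 0.3086×1485.7 − 0.04193×2.33×1485.7 = 3.70 mGal
Difference = 3.70 − (-52.80) = 56.50 mGal

56.5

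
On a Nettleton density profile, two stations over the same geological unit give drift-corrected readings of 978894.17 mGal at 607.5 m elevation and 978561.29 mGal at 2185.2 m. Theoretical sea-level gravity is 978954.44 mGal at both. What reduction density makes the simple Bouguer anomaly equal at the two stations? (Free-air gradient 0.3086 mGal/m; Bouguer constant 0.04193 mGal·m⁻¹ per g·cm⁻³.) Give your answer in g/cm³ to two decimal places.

2.33

Δg_obs = 978561.29 − 978894.17 = -332.88 mGal over Δh = 2185.2 − 607.5 = 1577.7 m
Equal Bouguer anomalies ⇒ Δg_obs + (0.3086 − 0.04193ρ)·Δh = 0
0.3086 − 0.04193ρ = −Δg_obs/Δh = 0.21099
ρ = (0.3086 − 0.21099) / 0.04193 = 2.33 g/cm³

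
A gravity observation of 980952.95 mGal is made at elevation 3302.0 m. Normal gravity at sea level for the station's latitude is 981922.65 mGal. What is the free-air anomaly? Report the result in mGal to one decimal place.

49.3

Free-air correction = 0.3086 × 3302.0 = 1019.00 mGal
Free-air anomaly = 980952.95 − 981922.65 + (1019.00) = 49.30 mGal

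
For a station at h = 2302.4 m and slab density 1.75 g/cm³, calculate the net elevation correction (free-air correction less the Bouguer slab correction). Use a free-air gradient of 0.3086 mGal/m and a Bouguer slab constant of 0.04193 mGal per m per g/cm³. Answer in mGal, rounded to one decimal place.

541.6

Combined gradient = 0.3086 − 0.04193 × 1.75 = 0.2352225 mGal/m
Combined elevation correction = 0.2352225 × 2302.4 = 541.6 mGal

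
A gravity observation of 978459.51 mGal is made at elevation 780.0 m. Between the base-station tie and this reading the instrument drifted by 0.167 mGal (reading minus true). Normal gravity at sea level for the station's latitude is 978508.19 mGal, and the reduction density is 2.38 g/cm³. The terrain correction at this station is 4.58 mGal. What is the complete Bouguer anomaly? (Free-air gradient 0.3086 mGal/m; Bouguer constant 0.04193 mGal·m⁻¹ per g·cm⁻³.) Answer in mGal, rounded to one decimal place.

118.6

Drift-corrected reading = 978459.51 − (0.167) = 978459.343 mGal
Free-air correction = 0.3086 × 780.0 = 240.71 mGal
Free-air anomaly = 978459.343 − 978508.19 + (240.71) = 191.863 mGal
Bouguer slab correction = 0.04193 × 2.38 × 780.0 = 77.84 mGal
Simple Bouguer anomaly = 191.863 − (77.84) = 114.023 mGal
Complete Bouguer anomaly = 114.023 + 4.58 = 118.603 mGal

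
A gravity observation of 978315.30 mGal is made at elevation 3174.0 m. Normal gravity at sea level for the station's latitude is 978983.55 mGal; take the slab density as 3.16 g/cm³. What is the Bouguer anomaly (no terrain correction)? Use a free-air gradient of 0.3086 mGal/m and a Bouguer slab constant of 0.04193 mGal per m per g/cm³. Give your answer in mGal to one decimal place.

Free-air correction = 0.3086 × 3174.0 = 979.50 mGal
Free-air anomaly = 978315.30 − 978983.55 + (979.50) = 311.25 mGal
Bouguer slab correction = 0.04193 × 3.16 × 3174.0 = 420.55 mGal
Simple Bouguer anomaly = 311.25 − (420.55) = -109.30 mGal

-109.3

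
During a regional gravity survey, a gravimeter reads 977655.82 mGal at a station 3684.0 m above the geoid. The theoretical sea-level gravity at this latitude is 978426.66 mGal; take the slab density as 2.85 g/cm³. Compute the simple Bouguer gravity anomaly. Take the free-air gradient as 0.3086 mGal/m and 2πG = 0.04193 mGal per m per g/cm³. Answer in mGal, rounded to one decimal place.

Free-air correction = 0.3086 × 3684.0 = 1136.88 mGal
Free-air anomaly = 977655.82 − 978426.66 + (1136.88) = 366.04 mGal
Bouguer slab correction = 0.04193 × 2.85 × 3684.0 = 440.24 mGal
Simple Bouguer anomaly = 366.04 − (440.24) = -74.20 mGal

-74.2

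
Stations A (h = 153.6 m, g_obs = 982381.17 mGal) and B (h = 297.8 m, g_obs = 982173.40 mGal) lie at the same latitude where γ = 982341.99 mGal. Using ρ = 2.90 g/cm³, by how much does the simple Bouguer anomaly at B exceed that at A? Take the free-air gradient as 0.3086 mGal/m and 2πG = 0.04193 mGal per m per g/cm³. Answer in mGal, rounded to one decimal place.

Δg_SB(A) = 982381.17 − 982341.99 + 0.3086×153.6 − 0.04193×2.90×153.6 = 67.90 mGal
Δg_SB(B) = 982173.40 − 982341.99 + 0.3086×297.8 − 0.04193×2.90×297.8 = -112.90 mGal
Difference = -112.90 − (67.90) = -180.80 mGal

-180.8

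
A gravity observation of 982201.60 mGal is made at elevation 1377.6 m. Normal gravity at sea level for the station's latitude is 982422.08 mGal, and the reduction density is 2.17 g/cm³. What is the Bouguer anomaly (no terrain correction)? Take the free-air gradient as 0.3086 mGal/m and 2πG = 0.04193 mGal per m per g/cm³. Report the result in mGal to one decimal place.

79.3

Free-air correction = 0.3086 × 1377.6 = 425.13 mGal
Free-air anomaly = 982201.60 − 982422.08 + (425.13) = 204.65 mGal
Bouguer slab correction = 0.04193 × 2.17 × 1377.6 = 125.35 mGal
Simple Bouguer anomaly = 204.65 − (125.35) = 79.30 mGal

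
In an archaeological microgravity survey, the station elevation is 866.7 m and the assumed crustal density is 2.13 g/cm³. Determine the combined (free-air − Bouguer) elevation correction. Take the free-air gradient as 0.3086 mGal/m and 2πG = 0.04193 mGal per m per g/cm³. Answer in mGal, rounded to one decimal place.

190.1

Combined gradient = 0.3086 − 0.04193 × 2.13 = 0.2192891 mGal/m
Combined elevation correction = 0.2192891 × 866.7 = 190.1 mGal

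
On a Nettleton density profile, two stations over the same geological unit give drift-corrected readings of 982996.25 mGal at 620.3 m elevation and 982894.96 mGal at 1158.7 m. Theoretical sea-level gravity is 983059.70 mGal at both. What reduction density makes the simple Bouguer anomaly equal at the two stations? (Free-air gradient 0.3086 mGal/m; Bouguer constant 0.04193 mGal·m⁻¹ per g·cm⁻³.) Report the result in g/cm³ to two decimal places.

Δg_obs = 982894.96 − 982996.25 = -101.29 mGal over Δh = 1158.7 − 620.3 = 538.4 m
Equal Bouguer anomalies ⇒ Δg_obs + (0.3086 − 0.04193ρ)·Δh = 0
0.3086 − 0.04193ρ = −Δg_obs/Δh = 0.18813
ρ = (0.3086 − 0.18813) / 0.04193 = 2.87 g/cm³

2.87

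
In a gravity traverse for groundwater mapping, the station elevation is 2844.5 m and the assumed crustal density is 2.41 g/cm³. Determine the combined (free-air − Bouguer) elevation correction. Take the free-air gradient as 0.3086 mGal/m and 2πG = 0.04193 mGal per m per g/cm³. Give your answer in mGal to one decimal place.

590.4

Combined gradient = 0.3086 − 0.04193 × 2.41 = 0.2075487 mGal/m
Combined elevation correction = 0.2075487 × 2844.5 = 590.4 mGal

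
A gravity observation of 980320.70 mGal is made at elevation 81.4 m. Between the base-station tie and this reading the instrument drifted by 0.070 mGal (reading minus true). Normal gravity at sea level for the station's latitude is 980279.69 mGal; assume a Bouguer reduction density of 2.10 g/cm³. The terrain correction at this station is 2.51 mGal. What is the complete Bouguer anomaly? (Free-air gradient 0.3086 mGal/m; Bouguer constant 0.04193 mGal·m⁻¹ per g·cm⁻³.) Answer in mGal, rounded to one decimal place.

Drift-corrected reading = 980320.70 − (0.070) = 980320.630 mGal
Free-air correction = 0.3086 × 81.4 = 25.12 mGal
Free-air anomaly = 980320.630 − 980279.69 + (25.12) = 66.060 mGal
Bouguer slab correction = 0.04193 × 2.10 × 81.4 = 7.17 mGal
Simple Bouguer anomaly = 66.060 − (7.17) = 58.890 mGal
Complete Bouguer anomaly = 58.890 + 2.51 = 61.400 mGal

61.4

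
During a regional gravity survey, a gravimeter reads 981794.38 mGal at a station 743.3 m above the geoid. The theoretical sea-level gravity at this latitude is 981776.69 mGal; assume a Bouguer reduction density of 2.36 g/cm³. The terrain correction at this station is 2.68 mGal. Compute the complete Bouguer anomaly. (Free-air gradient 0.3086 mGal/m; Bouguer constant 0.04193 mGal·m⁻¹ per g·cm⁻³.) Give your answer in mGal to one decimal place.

Free-air correction = 0.3086 × 743.3 = 229.38 mGal
Free-air anomaly = 981794.38 − 981776.69 + (229.38) = 247.07 mGal
Bouguer slab correction = 0.04193 × 2.36 × 743.3 = 73.55 mGal
Simple Bouguer anomaly = 247.07 − (73.55) = 173.52 mGal
Complete Bouguer anomaly = 173.52 + 2.68 = 176.20 mGal

176.2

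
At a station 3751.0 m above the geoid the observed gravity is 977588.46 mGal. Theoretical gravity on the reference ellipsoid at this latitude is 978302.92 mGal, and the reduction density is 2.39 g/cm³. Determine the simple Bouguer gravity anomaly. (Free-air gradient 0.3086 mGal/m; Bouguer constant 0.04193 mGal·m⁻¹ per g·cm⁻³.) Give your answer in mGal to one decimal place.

Free-air correction = 0.3086 × 3751.0 = 1157.56 mGal
Free-air anomaly = 977588.46 − 978302.92 + (1157.56) = 443.10 mGal
Bouguer slab correction = 0.04193 × 2.39 × 3751.0 = 375.90 mGal
Simple Bouguer anomaly = 443.10 − (375.90) = 67.20 mGal

67.2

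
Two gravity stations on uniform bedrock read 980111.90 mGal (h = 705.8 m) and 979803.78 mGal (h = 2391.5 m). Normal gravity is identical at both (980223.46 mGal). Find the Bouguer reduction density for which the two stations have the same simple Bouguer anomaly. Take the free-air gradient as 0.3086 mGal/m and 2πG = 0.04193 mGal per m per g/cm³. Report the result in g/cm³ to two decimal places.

3.00

Δg_obs = 979803.78 − 980111.90 = -308.12 mGal over Δh = 2391.5 − 705.8 = 1685.7 m
Equal Bouguer anomalies ⇒ Δg_obs + (0.3086 − 0.04193ρ)·Δh = 0
0.3086 − 0.04193ρ = −Δg_obs/Δh = 0.18278
ρ = (0.3086 − 0.18278) / 0.04193 = 3.00 g/cm³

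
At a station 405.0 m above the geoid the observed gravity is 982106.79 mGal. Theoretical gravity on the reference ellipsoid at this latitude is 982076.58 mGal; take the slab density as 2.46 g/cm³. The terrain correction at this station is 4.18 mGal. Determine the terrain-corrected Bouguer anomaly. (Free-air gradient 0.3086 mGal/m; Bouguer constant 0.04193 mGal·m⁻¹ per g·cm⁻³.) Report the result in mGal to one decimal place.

117.6

Free-air correction = 0.3086 × 405.0 = 124.98 mGal
Free-air anomaly = 982106.79 − 982076.58 + (124.98) = 155.19 mGal
Bouguer slab correction = 0.04193 × 2.46 × 405.0 = 41.77 mGal
Simple Bouguer anomaly = 155.19 − (41.77) = 113.42 mGal
Complete Bouguer anomaly = 113.42 + 4.18 = 117.60 mGal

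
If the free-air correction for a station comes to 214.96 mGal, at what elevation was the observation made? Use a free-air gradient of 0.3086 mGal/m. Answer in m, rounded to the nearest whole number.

697

h = 214.96 / 0.3086 = 696.57 m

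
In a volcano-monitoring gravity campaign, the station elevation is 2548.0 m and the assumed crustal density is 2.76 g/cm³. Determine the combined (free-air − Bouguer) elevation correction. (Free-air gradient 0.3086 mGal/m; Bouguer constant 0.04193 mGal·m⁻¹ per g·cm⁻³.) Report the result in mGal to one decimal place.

491.4

Combined gradient = 0.3086 − 0.04193 × 2.76 = 0.1928732 mGal/m
Combined elevation correction = 0.1928732 × 2548.0 = 491.4 mGal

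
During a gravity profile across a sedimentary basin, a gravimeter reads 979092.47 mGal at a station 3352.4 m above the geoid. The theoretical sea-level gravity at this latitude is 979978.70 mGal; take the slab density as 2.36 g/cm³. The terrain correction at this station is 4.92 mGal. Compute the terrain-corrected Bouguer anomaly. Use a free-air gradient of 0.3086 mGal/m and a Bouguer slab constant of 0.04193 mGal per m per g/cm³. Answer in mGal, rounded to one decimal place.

Free-air correction = 0.3086 × 3352.4 = 1034.55 mGal
Free-air anomaly = 979092.47 − 979978.70 + (1034.55) = 148.32 mGal
Bouguer slab correction = 0.04193 × 2.36 × 3352.4 = 331.74 mGal
Simple Bouguer anomaly = 148.32 − (331.74) = -183.42 mGal
Complete Bouguer anomaly = -183.42 + 4.92 = -178.50 mGal

-178.5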